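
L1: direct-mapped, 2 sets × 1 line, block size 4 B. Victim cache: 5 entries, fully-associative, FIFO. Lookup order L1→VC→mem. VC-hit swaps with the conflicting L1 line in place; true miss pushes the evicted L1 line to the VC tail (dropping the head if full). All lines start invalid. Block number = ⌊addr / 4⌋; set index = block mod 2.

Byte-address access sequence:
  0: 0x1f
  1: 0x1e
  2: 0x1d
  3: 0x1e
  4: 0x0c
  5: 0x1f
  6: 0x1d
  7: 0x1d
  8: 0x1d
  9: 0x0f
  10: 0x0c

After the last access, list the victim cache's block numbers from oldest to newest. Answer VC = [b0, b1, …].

VC = [7]

0: 0x1f (blk 7, set 1) → MISS  vc=[]
1: 0x1e (blk 7, set 1) → L1-HIT  vc=[]
2: 0x1d (blk 7, set 1) → L1-HIT  vc=[]
3: 0x1e (blk 7, set 1) → L1-HIT  vc=[]
4: 0xc (blk 3, set 1) → MISS  vc=[7]
5: 0x1f (blk 7, set 1) → VC-HIT  vc=[3]
6: 0x1d (blk 7, set 1) → L1-HIT  vc=[3]
7: 0x1d (blk 7, set 1) → L1-HIT  vc=[3]
8: 0x1d (blk 7, set 1) → L1-HIT  vc=[3]
9: 0xf (blk 3, set 1) → VC-HIT  vc=[7]
10: 0xc (blk 3, set 1) → L1-HIT  vc=[7]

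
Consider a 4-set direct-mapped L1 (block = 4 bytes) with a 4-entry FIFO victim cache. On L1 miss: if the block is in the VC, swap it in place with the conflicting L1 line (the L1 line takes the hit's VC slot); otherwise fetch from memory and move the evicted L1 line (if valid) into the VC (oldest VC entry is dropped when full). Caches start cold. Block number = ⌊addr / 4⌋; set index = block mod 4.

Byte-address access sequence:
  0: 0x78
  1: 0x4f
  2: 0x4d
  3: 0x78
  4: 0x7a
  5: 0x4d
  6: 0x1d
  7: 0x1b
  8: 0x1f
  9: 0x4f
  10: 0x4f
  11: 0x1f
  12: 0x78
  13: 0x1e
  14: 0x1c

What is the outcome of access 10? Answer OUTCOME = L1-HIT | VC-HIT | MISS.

  [0] addr=0x78 blk=30 s=2: MISS | VC []
  [1] addr=0x4f blk=19 s=3: MISS | VC []
  [2] addr=0x4d blk=19 s=3: L1-HIT | VC []
  [3] addr=0x78 blk=30 s=2: L1-HIT | VC []
  [4] addr=0x7a blk=30 s=2: L1-HIT | VC []
  [5] addr=0x4d blk=19 s=3: L1-HIT | VC []
  [6] addr=0x1d blk=7 s=3: MISS | VC [19]
  [7] addr=0x1b blk=6 s=2: MISS | VC [19, 30]
  [8] addr=0x1f blk=7 s=3: L1-HIT | VC [19, 30]
  [9] addr=0x4f blk=19 s=3: VC-HIT | VC [7, 30]
  [10] addr=0x4f blk=19 s=3: L1-HIT | VC [7, 30]
  [11] addr=0x1f blk=7 s=3: VC-HIT | VC [19, 30]
  [12] addr=0x78 blk=30 s=2: VC-HIT | VC [19, 6]
  [13] addr=0x1e blk=7 s=3: L1-HIT | VC [19, 6]
  [14] addr=0x1c blk=7 s=3: L1-HIT | VC [19, 6]

OUTCOME = L1-HIT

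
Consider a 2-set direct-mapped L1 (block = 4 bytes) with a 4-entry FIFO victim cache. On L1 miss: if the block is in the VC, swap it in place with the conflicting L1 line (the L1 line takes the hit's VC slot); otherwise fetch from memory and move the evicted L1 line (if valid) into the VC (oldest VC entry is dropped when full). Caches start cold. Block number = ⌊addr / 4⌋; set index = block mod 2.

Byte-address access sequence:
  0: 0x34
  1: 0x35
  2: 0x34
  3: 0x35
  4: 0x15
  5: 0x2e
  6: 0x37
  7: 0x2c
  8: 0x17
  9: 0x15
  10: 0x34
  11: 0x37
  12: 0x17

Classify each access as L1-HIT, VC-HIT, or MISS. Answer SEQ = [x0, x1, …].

SEQ = [MISS, L1-HIT, L1-HIT, L1-HIT, MISS, MISS, VC-HIT, VC-HIT, VC-HIT, L1-HIT, VC-HIT, L1-HIT, VC-HIT]

0: 0x34 (blk 13, set 1) → MISS  vc=[]
1: 0x35 (blk 13, set 1) → L1-HIT  vc=[]
2: 0x34 (blk 13, set 1) → L1-HIT  vc=[]
3: 0x35 (blk 13, set 1) → L1-HIT  vc=[]
4: 0x15 (blk 5, set 1) → MISS  vc=[13]
5: 0x2e (blk 11, set 1) → MISS  vc=[13, 5]
6: 0x37 (blk 13, set 1) → VC-HIT  vc=[11, 5]
7: 0x2c (blk 11, set 1) → VC-HIT  vc=[13, 5]
8: 0x17 (blk 5, set 1) → VC-HIT  vc=[13, 11]
9: 0x15 (blk 5, set 1) → L1-HIT  vc=[13, 11]
10: 0x34 (blk 13, set 1) → VC-HIT  vc=[5, 11]
11: 0x37 (blk 13, set 1) → L1-HIT  vc=[5, 11]
12: 0x17 (blk 5, set 1) → VC-HIT  vc=[13, 11]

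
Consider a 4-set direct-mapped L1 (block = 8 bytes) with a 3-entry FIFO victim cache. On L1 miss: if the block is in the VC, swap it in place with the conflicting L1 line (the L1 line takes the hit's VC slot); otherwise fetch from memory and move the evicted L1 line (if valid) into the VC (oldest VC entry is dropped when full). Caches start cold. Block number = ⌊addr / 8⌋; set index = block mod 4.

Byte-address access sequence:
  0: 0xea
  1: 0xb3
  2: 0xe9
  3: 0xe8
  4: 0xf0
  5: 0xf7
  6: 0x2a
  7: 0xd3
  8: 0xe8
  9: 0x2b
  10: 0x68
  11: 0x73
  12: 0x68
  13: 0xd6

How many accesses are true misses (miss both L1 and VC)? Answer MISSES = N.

MISSES = 7

0: 0xea (blk 29, set 1) → MISS  vc=[]
1: 0xb3 (blk 22, set 2) → MISS  vc=[]
2: 0xe9 (blk 29, set 1) → L1-HIT  vc=[]
3: 0xe8 (blk 29, set 1) → L1-HIT  vc=[]
4: 0xf0 (blk 30, set 2) → MISS  vc=[22]
5: 0xf7 (blk 30, set 2) → L1-HIT  vc=[22]
6: 0x2a (blk 5, set 1) → MISS  vc=[22, 29]
7: 0xd3 (blk 26, set 2) → MISS  vc=[22, 29, 30]
8: 0xe8 (blk 29, set 1) → VC-HIT  vc=[22, 5, 30]
9: 0x2b (blk 5, set 1) → VC-HIT  vc=[22, 29, 30]
10: 0x68 (blk 13, set 1) → MISS  vc=[29, 30, 5]
11: 0x73 (blk 14, set 2) → MISS  vc=[30, 5, 26]
12: 0x68 (blk 13, set 1) → L1-HIT  vc=[30, 5, 26]
13: 0xd6 (blk 26, set 2) → VC-HIT  vc=[30, 5, 14]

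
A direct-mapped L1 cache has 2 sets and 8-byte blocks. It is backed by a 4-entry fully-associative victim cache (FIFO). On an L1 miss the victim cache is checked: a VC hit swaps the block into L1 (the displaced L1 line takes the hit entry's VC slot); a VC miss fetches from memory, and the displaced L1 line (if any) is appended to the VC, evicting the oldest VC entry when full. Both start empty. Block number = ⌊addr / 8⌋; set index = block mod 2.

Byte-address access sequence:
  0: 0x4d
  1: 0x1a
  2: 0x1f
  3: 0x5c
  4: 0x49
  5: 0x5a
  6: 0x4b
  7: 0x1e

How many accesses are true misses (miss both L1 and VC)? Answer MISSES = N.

0: 0x4d (blk 9, set 1) → MISS  vc=[]
1: 0x1a (blk 3, set 1) → MISS  vc=[9]
2: 0x1f (blk 3, set 1) → L1-HIT  vc=[9]
3: 0x5c (blk 11, set 1) → MISS  vc=[9, 3]
4: 0x49 (blk 9, set 1) → VC-HIT  vc=[11, 3]
5: 0x5a (blk 11, set 1) → VC-HIT  vc=[9, 3]
6: 0x4b (blk 9, set 1) → VC-HIT  vc=[11, 3]
7: 0x1e (blk 3, set 1) → VC-HIT  vc=[11, 9]

MISSES = 3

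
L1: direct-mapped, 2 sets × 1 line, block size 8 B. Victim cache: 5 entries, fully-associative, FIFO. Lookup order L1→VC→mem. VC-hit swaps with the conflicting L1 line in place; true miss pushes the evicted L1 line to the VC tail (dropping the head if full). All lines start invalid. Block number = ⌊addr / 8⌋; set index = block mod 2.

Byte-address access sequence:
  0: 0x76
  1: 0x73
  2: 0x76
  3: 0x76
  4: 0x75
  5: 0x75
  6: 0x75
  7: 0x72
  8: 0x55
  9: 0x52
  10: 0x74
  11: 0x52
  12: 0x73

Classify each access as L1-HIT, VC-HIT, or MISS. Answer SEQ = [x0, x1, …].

SEQ = [MISS, L1-HIT, L1-HIT, L1-HIT, L1-HIT, L1-HIT, L1-HIT, L1-HIT, MISS, L1-HIT, VC-HIT, VC-HIT, VC-HIT]

  [0] addr=0x76 blk=14 s=0: MISS | VC []
  [1] addr=0x73 blk=14 s=0: L1-HIT | VC []
  [2] addr=0x76 blk=14 s=0: L1-HIT | VC []
  [3] addr=0x76 blk=14 s=0: L1-HIT | VC []
  [4] addr=0x75 blk=14 s=0: L1-HIT | VC []
  [5] addr=0x75 blk=14 s=0: L1-HIT | VC []
  [6] addr=0x75 blk=14 s=0: L1-HIT | VC []
  [7] addr=0x72 blk=14 s=0: L1-HIT | VC []
  [8] addr=0x55 blk=10 s=0: MISS | VC [14]
  [9] addr=0x52 blk=10 s=0: L1-HIT | VC [14]
  [10] addr=0x74 blk=14 s=0: VC-HIT | VC [10]
  [11] addr=0x52 blk=10 s=0: VC-HIT | VC [14]
  [12] addr=0x73 blk=14 s=0: VC-HIT | VC [10]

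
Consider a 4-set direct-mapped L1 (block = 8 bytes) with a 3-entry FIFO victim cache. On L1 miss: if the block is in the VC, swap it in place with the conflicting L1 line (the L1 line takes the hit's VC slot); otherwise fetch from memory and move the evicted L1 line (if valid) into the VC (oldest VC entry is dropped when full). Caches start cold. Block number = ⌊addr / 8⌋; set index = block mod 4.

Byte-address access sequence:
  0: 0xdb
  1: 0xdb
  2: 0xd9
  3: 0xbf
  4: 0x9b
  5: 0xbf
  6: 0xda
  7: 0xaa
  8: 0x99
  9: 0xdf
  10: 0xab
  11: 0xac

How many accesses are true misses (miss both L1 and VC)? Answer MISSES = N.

0: 0xdb (blk 27, set 3) → MISS  vc=[]
1: 0xdb (blk 27, set 3) → L1-HIT  vc=[]
2: 0xd9 (blk 27, set 3) → L1-HIT  vc=[]
3: 0xbf (blk 23, set 3) → MISS  vc=[27]
4: 0x9b (blk 19, set 3) → MISS  vc=[27, 23]
5: 0xbf (blk 23, set 3) → VC-HIT  vc=[27, 19]
6: 0xda (blk 27, set 3) → VC-HIT  vc=[23, 19]
7: 0xaa (blk 21, set 1) → MISS  vc=[23, 19]
8: 0x99 (blk 19, set 3) → VC-HIT  vc=[23, 27]
9: 0xdf (blk 27, set 3) → VC-HIT  vc=[23, 19]
10: 0xab (blk 21, set 1) → L1-HIT  vc=[23, 19]
11: 0xac (blk 21, set 1) → L1-HIT  vc=[23, 19]

MISSES = 4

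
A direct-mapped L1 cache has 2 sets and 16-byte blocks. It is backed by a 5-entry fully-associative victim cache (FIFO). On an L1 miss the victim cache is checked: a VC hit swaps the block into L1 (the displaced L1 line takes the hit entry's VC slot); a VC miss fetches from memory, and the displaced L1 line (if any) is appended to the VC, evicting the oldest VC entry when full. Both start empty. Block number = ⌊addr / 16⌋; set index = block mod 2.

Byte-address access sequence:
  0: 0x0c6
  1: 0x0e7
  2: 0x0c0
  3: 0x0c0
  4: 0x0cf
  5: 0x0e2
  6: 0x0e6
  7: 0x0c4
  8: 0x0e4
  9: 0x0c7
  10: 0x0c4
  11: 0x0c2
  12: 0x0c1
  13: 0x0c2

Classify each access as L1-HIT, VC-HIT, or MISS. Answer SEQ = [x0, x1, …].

SEQ = [MISS, MISS, VC-HIT, L1-HIT, L1-HIT, VC-HIT, L1-HIT, VC-HIT, VC-HIT, VC-HIT, L1-HIT, L1-HIT, L1-HIT, L1-HIT]

0: 0xc6 (blk 12, set 0) → MISS  vc=[]
1: 0xe7 (blk 14, set 0) → MISS  vc=[12]
2: 0xc0 (blk 12, set 0) → VC-HIT  vc=[14]
3: 0xc0 (blk 12, set 0) → L1-HIT  vc=[14]
4: 0xcf (blk 12, set 0) → L1-HIT  vc=[14]
5: 0xe2 (blk 14, set 0) → VC-HIT  vc=[12]
6: 0xe6 (blk 14, set 0) → L1-HIT  vc=[12]
7: 0xc4 (blk 12, set 0) → VC-HIT  vc=[14]
8: 0xe4 (blk 14, set 0) → VC-HIT  vc=[12]
9: 0xc7 (blk 12, set 0) → VC-HIT  vc=[14]
10: 0xc4 (blk 12, set 0) → L1-HIT  vc=[14]
11: 0xc2 (blk 12, set 0) → L1-HIT  vc=[14]
12: 0xc1 (blk 12, set 0) → L1-HIT  vc=[14]
13: 0xc2 (blk 12, set 0) → L1-HIT  vc=[14]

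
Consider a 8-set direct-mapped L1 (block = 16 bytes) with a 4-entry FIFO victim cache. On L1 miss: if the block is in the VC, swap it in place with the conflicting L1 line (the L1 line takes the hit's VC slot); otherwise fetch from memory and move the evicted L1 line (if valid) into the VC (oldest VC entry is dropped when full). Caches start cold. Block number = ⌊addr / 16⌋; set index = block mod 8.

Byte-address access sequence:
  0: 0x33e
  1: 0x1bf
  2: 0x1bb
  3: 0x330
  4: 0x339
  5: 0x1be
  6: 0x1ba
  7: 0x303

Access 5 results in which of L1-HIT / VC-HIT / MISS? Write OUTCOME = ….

OUTCOME = VC-HIT

  [0] addr=0x33e blk=51 s=3: MISS | VC []
  [1] addr=0x1bf blk=27 s=3: MISS | VC [51]
  [2] addr=0x1bb blk=27 s=3: L1-HIT | VC [51]
  [3] addr=0x330 blk=51 s=3: VC-HIT | VC [27]
  [4] addr=0x339 blk=51 s=3: L1-HIT | VC [27]
  [5] addr=0x1be blk=27 s=3: VC-HIT | VC [51]
  [6] addr=0x1ba blk=27 s=3: L1-HIT | VC [51]
  [7] addr=0x303 blk=48 s=0: MISS | VC [51]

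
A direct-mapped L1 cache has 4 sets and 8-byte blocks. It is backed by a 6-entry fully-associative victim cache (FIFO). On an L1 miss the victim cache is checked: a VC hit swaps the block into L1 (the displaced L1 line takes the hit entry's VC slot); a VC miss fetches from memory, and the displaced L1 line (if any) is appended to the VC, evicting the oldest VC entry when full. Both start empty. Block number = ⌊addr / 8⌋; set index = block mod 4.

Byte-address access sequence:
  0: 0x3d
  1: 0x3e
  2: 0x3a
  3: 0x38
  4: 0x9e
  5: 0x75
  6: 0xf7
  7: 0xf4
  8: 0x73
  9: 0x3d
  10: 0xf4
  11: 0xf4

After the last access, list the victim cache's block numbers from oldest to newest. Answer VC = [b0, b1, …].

0: 0x3d (blk 7, set 3) → MISS  vc=[]
1: 0x3e (blk 7, set 3) → L1-HIT  vc=[]
2: 0x3a (blk 7, set 3) → L1-HIT  vc=[]
3: 0x38 (blk 7, set 3) → L1-HIT  vc=[]
4: 0x9e (blk 19, set 3) → MISS  vc=[7]
5: 0x75 (blk 14, set 2) → MISS  vc=[7]
6: 0xf7 (blk 30, set 2) → MISS  vc=[7, 14]
7: 0xf4 (blk 30, set 2) → L1-HIT  vc=[7, 14]
8: 0x73 (blk 14, set 2) → VC-HIT  vc=[7, 30]
9: 0x3d (blk 7, set 3) → VC-HIT  vc=[19, 30]
10: 0xf4 (blk 30, set 2) → VC-HIT  vc=[19, 14]
11: 0xf4 (blk 30, set 2) → L1-HIT  vc=[19, 14]

VC = [19, 14]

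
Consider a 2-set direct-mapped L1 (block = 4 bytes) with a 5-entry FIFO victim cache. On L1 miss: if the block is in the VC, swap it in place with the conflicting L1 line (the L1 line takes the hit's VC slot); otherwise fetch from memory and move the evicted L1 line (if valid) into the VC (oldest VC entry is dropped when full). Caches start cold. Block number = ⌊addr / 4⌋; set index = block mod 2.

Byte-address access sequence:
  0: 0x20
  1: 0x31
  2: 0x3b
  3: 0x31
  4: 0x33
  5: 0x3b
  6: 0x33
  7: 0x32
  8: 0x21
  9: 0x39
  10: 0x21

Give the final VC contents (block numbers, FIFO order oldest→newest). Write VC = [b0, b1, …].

VC = [12, 14]

#0 0x20→b8/s0 MISS; vc=[]
#1 0x31→b12/s0 MISS; vc=[8]
#2 0x3b→b14/s0 MISS; vc=[8,12]
#3 0x31→b12/s0 VC-HIT; vc=[8,14]
#4 0x33→b12/s0 L1-HIT; vc=[8,14]
#5 0x3b→b14/s0 VC-HIT; vc=[8,12]
#6 0x33→b12/s0 VC-HIT; vc=[8,14]
#7 0x32→b12/s0 L1-HIT; vc=[8,14]
#8 0x21→b8/s0 VC-HIT; vc=[12,14]
#9 0x39→b14/s0 VC-HIT; vc=[12,8]
#10 0x21→b8/s0 VC-HIT; vc=[12,14]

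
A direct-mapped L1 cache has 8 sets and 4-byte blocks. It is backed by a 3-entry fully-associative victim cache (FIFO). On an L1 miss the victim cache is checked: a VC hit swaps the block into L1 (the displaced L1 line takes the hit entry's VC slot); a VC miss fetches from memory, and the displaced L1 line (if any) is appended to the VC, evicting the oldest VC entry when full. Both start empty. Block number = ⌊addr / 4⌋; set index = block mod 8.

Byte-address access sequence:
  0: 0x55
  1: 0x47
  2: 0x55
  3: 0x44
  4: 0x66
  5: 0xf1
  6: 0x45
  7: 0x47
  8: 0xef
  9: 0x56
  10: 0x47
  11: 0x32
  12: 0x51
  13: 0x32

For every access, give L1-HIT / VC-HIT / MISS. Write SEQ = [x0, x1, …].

SEQ = [MISS, MISS, L1-HIT, L1-HIT, MISS, MISS, VC-HIT, L1-HIT, MISS, L1-HIT, L1-HIT, MISS, MISS, VC-HIT]

  [0] addr=0x55 blk=21 s=5: MISS | VC []
  [1] addr=0x47 blk=17 s=1: MISS | VC []
  [2] addr=0x55 blk=21 s=5: L1-HIT | VC []
  [3] addr=0x44 blk=17 s=1: L1-HIT | VC []
  [4] addr=0x66 blk=25 s=1: MISS | VC [17]
  [5] addr=0xf1 blk=60 s=4: MISS | VC [17]
  [6] addr=0x45 blk=17 s=1: VC-HIT | VC [25]
  [7] addr=0x47 blk=17 s=1: L1-HIT | VC [25]
  [8] addr=0xef blk=59 s=3: MISS | VC [25]
  [9] addr=0x56 blk=21 s=5: L1-HIT | VC [25]
  [10] addr=0x47 blk=17 s=1: L1-HIT | VC [25]
  [11] addr=0x32 blk=12 s=4: MISS | VC [25, 60]
  [12] addr=0x51 blk=20 s=4: MISS | VC [25, 60, 12]
  [13] addr=0x32 blk=12 s=4: VC-HIT | VC [25, 60, 20]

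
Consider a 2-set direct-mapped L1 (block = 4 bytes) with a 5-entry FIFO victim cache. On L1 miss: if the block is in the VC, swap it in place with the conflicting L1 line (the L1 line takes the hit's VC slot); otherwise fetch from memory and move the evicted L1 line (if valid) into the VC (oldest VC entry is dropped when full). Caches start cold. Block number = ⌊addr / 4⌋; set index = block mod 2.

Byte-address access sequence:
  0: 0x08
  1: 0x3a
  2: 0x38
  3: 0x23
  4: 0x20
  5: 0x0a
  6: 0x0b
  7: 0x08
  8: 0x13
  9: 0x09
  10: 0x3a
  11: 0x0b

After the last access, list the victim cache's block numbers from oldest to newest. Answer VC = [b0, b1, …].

VC = [8, 14, 4]

0: 0x8 (blk 2, set 0) → MISS  vc=[]
1: 0x3a (blk 14, set 0) → MISS  vc=[2]
2: 0x38 (blk 14, set 0) → L1-HIT  vc=[2]
3: 0x23 (blk 8, set 0) → MISS  vc=[2, 14]
4: 0x20 (blk 8, set 0) → L1-HIT  vc=[2, 14]
5: 0xa (blk 2, set 0) → VC-HIT  vc=[8, 14]
6: 0xb (blk 2, set 0) → L1-HIT  vc=[8, 14]
7: 0x8 (blk 2, set 0) → L1-HIT  vc=[8, 14]
8: 0x13 (blk 4, set 0) → MISS  vc=[8, 14, 2]
9: 0x9 (blk 2, set 0) → VC-HIT  vc=[8, 14, 4]
10: 0x3a (blk 14, set 0) → VC-HIT  vc=[8, 2, 4]
11: 0xb (blk 2, set 0) → VC-HIT  vc=[8, 14, 4]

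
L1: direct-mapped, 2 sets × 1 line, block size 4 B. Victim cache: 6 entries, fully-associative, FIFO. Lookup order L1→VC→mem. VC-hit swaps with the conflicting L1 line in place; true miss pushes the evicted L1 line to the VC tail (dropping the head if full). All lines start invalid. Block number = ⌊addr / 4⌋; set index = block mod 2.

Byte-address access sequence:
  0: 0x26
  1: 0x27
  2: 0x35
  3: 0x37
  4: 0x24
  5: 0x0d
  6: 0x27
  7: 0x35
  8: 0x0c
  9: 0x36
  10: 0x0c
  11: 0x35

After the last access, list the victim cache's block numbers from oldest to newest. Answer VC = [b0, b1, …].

  [0] addr=0x26 blk=9 s=1: MISS | VC []
  [1] addr=0x27 blk=9 s=1: L1-HIT | VC []
  [2] addr=0x35 blk=13 s=1: MISS | VC [9]
  [3] addr=0x37 blk=13 s=1: L1-HIT | VC [9]
  [4] addr=0x24 blk=9 s=1: VC-HIT | VC [13]
  [5] addr=0xd blk=3 s=1: MISS | VC [13, 9]
  [6] addr=0x27 blk=9 s=1: VC-HIT | VC [13, 3]
  [7] addr=0x35 blk=13 s=1: VC-HIT | VC [9, 3]
  [8] addr=0xc blk=3 s=1: VC-HIT | VC [9, 13]
  [9] addr=0x36 blk=13 s=1: VC-HIT | VC [9, 3]
  [10] addr=0xc blk=3 s=1: VC-HIT | VC [9, 13]
  [11] addr=0x35 blk=13 s=1: VC-HIT | VC [9, 3]

VC = [9, 3]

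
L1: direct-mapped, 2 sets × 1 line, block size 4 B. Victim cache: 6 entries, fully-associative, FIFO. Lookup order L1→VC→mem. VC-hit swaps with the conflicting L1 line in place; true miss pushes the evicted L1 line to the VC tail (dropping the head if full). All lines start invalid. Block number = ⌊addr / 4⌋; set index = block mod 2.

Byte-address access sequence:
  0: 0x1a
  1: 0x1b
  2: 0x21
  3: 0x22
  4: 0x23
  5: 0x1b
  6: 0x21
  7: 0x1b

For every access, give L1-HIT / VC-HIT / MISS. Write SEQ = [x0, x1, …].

  [0] addr=0x1a blk=6 s=0: MISS | VC []
  [1] addr=0x1b blk=6 s=0: L1-HIT | VC []
  [2] addr=0x21 blk=8 s=0: MISS | VC [6]
  [3] addr=0x22 blk=8 s=0: L1-HIT | VC [6]
  [4] addr=0x23 blk=8 s=0: L1-HIT | VC [6]
  [5] addr=0x1b blk=6 s=0: VC-HIT | VC [8]
  [6] addr=0x21 blk=8 s=0: VC-HIT | VC [6]
  [7] addr=0x1b blk=6 s=0: VC-HIT | VC [8]

SEQ = [MISS, L1-HIT, MISS, L1-HIT, L1-HIT, VC-HIT, VC-HIT, VC-HIT]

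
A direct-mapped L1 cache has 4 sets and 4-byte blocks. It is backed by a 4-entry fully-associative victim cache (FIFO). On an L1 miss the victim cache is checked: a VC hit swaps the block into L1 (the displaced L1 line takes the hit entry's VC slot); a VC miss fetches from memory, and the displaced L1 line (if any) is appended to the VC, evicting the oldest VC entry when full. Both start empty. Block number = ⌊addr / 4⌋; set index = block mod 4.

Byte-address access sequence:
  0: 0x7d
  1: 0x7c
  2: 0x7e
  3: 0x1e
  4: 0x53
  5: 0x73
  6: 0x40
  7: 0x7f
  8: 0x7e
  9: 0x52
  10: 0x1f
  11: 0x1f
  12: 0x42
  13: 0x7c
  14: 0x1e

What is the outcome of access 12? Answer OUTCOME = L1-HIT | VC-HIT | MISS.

  [0] addr=0x7d blk=31 s=3: MISS | VC []
  [1] addr=0x7c blk=31 s=3: L1-HIT | VC []
  [2] addr=0x7e blk=31 s=3: L1-HIT | VC []
  [3] addr=0x1e blk=7 s=3: MISS | VC [31]
  [4] addr=0x53 blk=20 s=0: MISS | VC [31]
  [5] addr=0x73 blk=28 s=0: MISS | VC [31, 20]
  [6] addr=0x40 blk=16 s=0: MISS | VC [31, 20, 28]
  [7] addr=0x7f blk=31 s=3: VC-HIT | VC [7, 20, 28]
  [8] addr=0x7e blk=31 s=3: L1-HIT | VC [7, 20, 28]
  [9] addr=0x52 blk=20 s=0: VC-HIT | VC [7, 16, 28]
  [10] addr=0x1f blk=7 s=3: VC-HIT | VC [31, 16, 28]
  [11] addr=0x1f blk=7 s=3: L1-HIT | VC [31, 16, 28]
  [12] addr=0x42 blk=16 s=0: VC-HIT | VC [31, 20, 28]
  [13] addr=0x7c blk=31 s=3: VC-HIT | VC [7, 20, 28]
  [14] addr=0x1e blk=7 s=3: VC-HIT | VC [31, 20, 28]

OUTCOME = VC-HIT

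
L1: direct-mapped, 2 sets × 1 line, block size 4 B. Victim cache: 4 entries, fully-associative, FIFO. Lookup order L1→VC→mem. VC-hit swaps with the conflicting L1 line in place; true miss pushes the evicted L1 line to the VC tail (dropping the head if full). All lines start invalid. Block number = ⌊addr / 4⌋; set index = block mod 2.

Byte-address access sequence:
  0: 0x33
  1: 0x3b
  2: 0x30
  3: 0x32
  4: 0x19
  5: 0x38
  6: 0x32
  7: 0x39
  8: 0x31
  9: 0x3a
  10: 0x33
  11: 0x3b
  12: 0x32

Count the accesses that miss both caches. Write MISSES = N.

MISSES = 3

0: 0x33 (blk 12, set 0) → MISS  vc=[]
1: 0x3b (blk 14, set 0) → MISS  vc=[12]
2: 0x30 (blk 12, set 0) → VC-HIT  vc=[14]
3: 0x32 (blk 12, set 0) → L1-HIT  vc=[14]
4: 0x19 (blk 6, set 0) → MISS  vc=[14, 12]
5: 0x38 (blk 14, set 0) → VC-HIT  vc=[6, 12]
6: 0x32 (blk 12, set 0) → VC-HIT  vc=[6, 14]
7: 0x39 (blk 14, set 0) → VC-HIT  vc=[6, 12]
8: 0x31 (blk 12, set 0) → VC-HIT  vc=[6, 14]
9: 0x3a (blk 14, set 0) → VC-HIT  vc=[6, 12]
10: 0x33 (blk 12, set 0) → VC-HIT  vc=[6, 14]
11: 0x3b (blk 14, set 0) → VC-HIT  vc=[6, 12]
12: 0x32 (blk 12, set 0) → VC-HIT  vc=[6, 14]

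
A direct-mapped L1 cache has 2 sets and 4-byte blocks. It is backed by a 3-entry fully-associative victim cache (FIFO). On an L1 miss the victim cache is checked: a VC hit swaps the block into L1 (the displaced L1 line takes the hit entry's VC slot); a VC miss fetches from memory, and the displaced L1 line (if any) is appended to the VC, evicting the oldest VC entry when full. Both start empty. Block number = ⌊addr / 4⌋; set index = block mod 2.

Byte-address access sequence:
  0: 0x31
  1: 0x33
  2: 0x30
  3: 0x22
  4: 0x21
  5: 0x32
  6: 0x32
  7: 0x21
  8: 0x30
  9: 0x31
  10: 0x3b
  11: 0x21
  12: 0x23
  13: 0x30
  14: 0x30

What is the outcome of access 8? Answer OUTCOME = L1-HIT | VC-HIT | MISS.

  [0] addr=0x31 blk=12 s=0: MISS | VC []
  [1] addr=0x33 blk=12 s=0: L1-HIT | VC []
  [2] addr=0x30 blk=12 s=0: L1-HIT | VC []
  [3] addr=0x22 blk=8 s=0: MISS | VC [12]
  [4] addr=0x21 blk=8 s=0: L1-HIT | VC [12]
  [5] addr=0x32 blk=12 s=0: VC-HIT | VC [8]
  [6] addr=0x32 blk=12 s=0: L1-HIT | VC [8]
  [7] addr=0x21 blk=8 s=0: VC-HIT | VC [12]
  [8] addr=0x30 blk=12 s=0: VC-HIT | VC [8]
  [9] addr=0x31 blk=12 s=0: L1-HIT | VC [8]
  [10] addr=0x3b blk=14 s=0: MISS | VC [8, 12]
  [11] addr=0x21 blk=8 s=0: VC-HIT | VC [14, 12]
  [12] addr=0x23 blk=8 s=0: L1-HIT | VC [14, 12]
  [13] addr=0x30 blk=12 s=0: VC-HIT | VC [14, 8]
  [14] addr=0x30 blk=12 s=0: L1-HIT | VC [14, 8]

OUTCOME = VC-HIT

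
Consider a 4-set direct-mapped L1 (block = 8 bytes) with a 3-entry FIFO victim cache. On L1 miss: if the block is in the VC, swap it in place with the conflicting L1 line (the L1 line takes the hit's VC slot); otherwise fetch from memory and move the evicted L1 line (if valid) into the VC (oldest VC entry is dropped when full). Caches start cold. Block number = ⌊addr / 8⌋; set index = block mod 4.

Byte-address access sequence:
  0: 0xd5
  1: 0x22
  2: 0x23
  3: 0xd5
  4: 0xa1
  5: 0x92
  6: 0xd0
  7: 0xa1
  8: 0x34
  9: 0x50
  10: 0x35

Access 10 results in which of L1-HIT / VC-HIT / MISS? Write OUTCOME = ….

OUTCOME = VC-HIT

#0 0xd5→b26/s2 MISS; vc=[]
#1 0x22→b4/s0 MISS; vc=[]
#2 0x23→b4/s0 L1-HIT; vc=[]
#3 0xd5→b26/s2 L1-HIT; vc=[]
#4 0xa1→b20/s0 MISS; vc=[4]
#5 0x92→b18/s2 MISS; vc=[4,26]
#6 0xd0→b26/s2 VC-HIT; vc=[4,18]
#7 0xa1→b20/s0 L1-HIT; vc=[4,18]
#8 0x34→b6/s2 MISS; vc=[4,18,26]
#9 0x50→b10/s2 MISS; vc=[18,26,6]
#10 0x35→b6/s2 VC-HIT; vc=[18,26,10]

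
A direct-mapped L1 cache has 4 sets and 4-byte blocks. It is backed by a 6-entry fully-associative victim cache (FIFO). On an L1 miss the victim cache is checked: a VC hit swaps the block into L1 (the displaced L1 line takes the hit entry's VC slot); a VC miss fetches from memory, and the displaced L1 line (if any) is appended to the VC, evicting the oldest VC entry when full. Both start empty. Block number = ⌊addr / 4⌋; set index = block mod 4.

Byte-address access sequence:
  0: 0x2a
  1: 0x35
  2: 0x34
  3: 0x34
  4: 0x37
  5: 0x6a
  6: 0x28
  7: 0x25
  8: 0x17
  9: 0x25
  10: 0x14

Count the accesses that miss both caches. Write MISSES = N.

#0 0x2a→b10/s2 MISS; vc=[]
#1 0x35→b13/s1 MISS; vc=[]
#2 0x34→b13/s1 L1-HIT; vc=[]
#3 0x34→b13/s1 L1-HIT; vc=[]
#4 0x37→b13/s1 L1-HIT; vc=[]
#5 0x6a→b26/s2 MISS; vc=[10]
#6 0x28→b10/s2 VC-HIT; vc=[26]
#7 0x25→b9/s1 MISS; vc=[26,13]
#8 0x17→b5/s1 MISS; vc=[26,13,9]
#9 0x25→b9/s1 VC-HIT; vc=[26,13,5]
#10 0x14→b5/s1 VC-HIT; vc=[26,13,9]

MISSES = 5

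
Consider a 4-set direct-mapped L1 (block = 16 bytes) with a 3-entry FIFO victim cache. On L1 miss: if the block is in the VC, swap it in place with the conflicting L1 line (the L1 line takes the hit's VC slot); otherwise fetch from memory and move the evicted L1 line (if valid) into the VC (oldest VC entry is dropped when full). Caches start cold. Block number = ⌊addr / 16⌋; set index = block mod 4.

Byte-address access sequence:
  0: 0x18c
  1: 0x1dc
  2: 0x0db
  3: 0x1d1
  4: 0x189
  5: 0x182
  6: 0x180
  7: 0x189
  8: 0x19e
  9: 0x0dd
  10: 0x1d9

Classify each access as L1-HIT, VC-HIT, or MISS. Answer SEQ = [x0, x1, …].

SEQ = [MISS, MISS, MISS, VC-HIT, L1-HIT, L1-HIT, L1-HIT, L1-HIT, MISS, VC-HIT, VC-HIT]

#0 0x18c→b24/s0 MISS; vc=[]
#1 0x1dc→b29/s1 MISS; vc=[]
#2 0xdb→b13/s1 MISS; vc=[29]
#3 0x1d1→b29/s1 VC-HIT; vc=[13]
#4 0x189→b24/s0 L1-HIT; vc=[13]
#5 0x182→b24/s0 L1-HIT; vc=[13]
#6 0x180→b24/s0 L1-HIT; vc=[13]
#7 0x189→b24/s0 L1-HIT; vc=[13]
#8 0x19e→b25/s1 MISS; vc=[13,29]
#9 0xdd→b13/s1 VC-HIT; vc=[25,29]
#10 0x1d9→b29/s1 VC-HIT; vc=[25,13]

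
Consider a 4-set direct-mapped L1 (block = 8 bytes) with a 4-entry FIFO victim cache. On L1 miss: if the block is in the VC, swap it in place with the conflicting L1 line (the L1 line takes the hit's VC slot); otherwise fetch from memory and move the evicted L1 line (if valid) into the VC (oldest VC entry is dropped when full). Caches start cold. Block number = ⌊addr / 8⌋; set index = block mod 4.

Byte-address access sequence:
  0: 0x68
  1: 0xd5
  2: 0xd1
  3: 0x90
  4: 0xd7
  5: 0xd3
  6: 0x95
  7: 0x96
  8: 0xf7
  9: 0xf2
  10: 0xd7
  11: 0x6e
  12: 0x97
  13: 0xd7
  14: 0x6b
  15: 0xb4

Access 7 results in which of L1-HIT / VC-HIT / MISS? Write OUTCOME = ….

OUTCOME = L1-HIT

0: 0x68 (blk 13, set 1) → MISS  vc=[]
1: 0xd5 (blk 26, set 2) → MISS  vc=[]
2: 0xd1 (blk 26, set 2) → L1-HIT  vc=[]
3: 0x90 (blk 18, set 2) → MISS  vc=[26]
4: 0xd7 (blk 26, set 2) → VC-HIT  vc=[18]
5: 0xd3 (blk 26, set 2) → L1-HIT  vc=[18]
6: 0x95 (blk 18, set 2) → VC-HIT  vc=[26]
7: 0x96 (blk 18, set 2) → L1-HIT  vc=[26]
8: 0xf7 (blk 30, set 2) → MISS  vc=[26, 18]
9: 0xf2 (blk 30, set 2) → L1-HIT  vc=[26, 18]
10: 0xd7 (blk 26, set 2) → VC-HIT  vc=[30, 18]
11: 0x6e (blk 13, set 1) → L1-HIT  vc=[30, 18]
12: 0x97 (blk 18, set 2) → VC-HIT  vc=[30, 26]
13: 0xd7 (blk 26, set 2) → VC-HIT  vc=[30, 18]
14: 0x6b (blk 13, set 1) → L1-HIT  vc=[30, 18]
15: 0xb4 (blk 22, set 2) → MISS  vc=[30, 18, 26]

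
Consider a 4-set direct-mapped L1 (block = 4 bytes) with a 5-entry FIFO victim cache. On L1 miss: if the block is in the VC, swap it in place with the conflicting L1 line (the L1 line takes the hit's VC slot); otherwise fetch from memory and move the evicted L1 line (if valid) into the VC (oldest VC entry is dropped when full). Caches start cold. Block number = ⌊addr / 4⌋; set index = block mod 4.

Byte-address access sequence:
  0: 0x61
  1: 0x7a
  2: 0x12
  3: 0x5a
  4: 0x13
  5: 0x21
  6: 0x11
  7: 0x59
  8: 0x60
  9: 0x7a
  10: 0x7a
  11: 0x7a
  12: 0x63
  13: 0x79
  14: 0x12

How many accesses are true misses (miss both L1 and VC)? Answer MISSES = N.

  [0] addr=0x61 blk=24 s=0: MISS | VC []
  [1] addr=0x7a blk=30 s=2: MISS | VC []
  [2] addr=0x12 blk=4 s=0: MISS | VC [24]
  [3] addr=0x5a blk=22 s=2: MISS | VC [24, 30]
  [4] addr=0x13 blk=4 s=0: L1-HIT | VC [24, 30]
  [5] addr=0x21 blk=8 s=0: MISS | VC [24, 30, 4]
  [6] addr=0x11 blk=4 s=0: VC-HIT | VC [24, 30, 8]
  [7] addr=0x59 blk=22 s=2: L1-HIT | VC [24, 30, 8]
  [8] addr=0x60 blk=24 s=0: VC-HIT | VC [4, 30, 8]
  [9] addr=0x7a blk=30 s=2: VC-HIT | VC [4, 22, 8]
  [10] addr=0x7a blk=30 s=2: L1-HIT | VC [4, 22, 8]
  [11] addr=0x7a blk=30 s=2: L1-HIT | VC [4, 22, 8]
  [12] addr=0x63 blk=24 s=0: L1-HIT | VC [4, 22, 8]
  [13] addr=0x79 blk=30 s=2: L1-HIT | VC [4, 22, 8]
  [14] addr=0x12 blk=4 s=0: VC-HIT | VC [24, 22, 8]

MISSES = 5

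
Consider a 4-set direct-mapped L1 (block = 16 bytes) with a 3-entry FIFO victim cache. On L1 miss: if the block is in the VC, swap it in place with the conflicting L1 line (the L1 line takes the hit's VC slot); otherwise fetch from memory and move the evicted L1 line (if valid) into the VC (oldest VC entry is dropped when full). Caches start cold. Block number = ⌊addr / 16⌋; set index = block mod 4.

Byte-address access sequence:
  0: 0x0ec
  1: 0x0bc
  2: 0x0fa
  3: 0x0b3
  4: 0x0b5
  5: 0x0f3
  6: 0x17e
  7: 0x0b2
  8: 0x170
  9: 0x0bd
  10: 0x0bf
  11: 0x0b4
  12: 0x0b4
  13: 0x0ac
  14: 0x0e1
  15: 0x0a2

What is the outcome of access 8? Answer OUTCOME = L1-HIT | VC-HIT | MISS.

  [0] addr=0xec blk=14 s=2: MISS | VC []
  [1] addr=0xbc blk=11 s=3: MISS | VC []
  [2] addr=0xfa blk=15 s=3: MISS | VC [11]
  [3] addr=0xb3 blk=11 s=3: VC-HIT | VC [15]
  [4] addr=0xb5 blk=11 s=3: L1-HIT | VC [15]
  [5] addr=0xf3 blk=15 s=3: VC-HIT | VC [11]
  [6] addr=0x17e blk=23 s=3: MISS | VC [11, 15]
  [7] addr=0xb2 blk=11 s=3: VC-HIT | VC [23, 15]
  [8] addr=0x170 blk=23 s=3: VC-HIT | VC [11, 15]
  [9] addr=0xbd blk=11 s=3: VC-HIT | VC [23, 15]
  [10] addr=0xbf blk=11 s=3: L1-HIT | VC [23, 15]
  [11] addr=0xb4 blk=11 s=3: L1-HIT | VC [23, 15]
  [12] addr=0xb4 blk=11 s=3: L1-HIT | VC [23, 15]
  [13] addr=0xac blk=10 s=2: MISS | VC [23, 15, 14]
  [14] addr=0xe1 blk=14 s=2: VC-HIT | VC [23, 15, 10]
  [15] addr=0xa2 blk=10 s=2: VC-HIT | VC [23, 15, 14]

OUTCOME = VC-HIT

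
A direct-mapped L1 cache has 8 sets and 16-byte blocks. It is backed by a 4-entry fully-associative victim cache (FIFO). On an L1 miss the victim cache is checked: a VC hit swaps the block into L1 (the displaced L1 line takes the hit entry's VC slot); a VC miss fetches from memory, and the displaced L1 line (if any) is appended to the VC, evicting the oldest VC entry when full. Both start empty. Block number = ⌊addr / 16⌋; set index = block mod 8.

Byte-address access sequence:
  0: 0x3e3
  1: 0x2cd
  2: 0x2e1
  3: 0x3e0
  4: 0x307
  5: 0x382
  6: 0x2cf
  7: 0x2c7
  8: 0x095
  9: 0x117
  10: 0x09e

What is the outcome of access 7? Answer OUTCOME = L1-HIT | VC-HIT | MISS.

OUTCOME = L1-HIT

0: 0x3e3 (blk 62, set 6) → MISS  vc=[]
1: 0x2cd (blk 44, set 4) → MISS  vc=[]
2: 0x2e1 (blk 46, set 6) → MISS  vc=[62]
3: 0x3e0 (blk 62, set 6) → VC-HIT  vc=[46]
4: 0x307 (blk 48, set 0) → MISS  vc=[46]
5: 0x382 (blk 56, set 0) → MISS  vc=[46, 48]
6: 0x2cf (blk 44, set 4) → L1-HIT  vc=[46, 48]
7: 0x2c7 (blk 44, set 4) → L1-HIT  vc=[46, 48]
8: 0x95 (blk 9, set 1) → MISS  vc=[46, 48]
9: 0x117 (blk 17, set 1) → MISS  vc=[46, 48, 9]
10: 0x9e (blk 9, set 1) → VC-HIT  vc=[46, 48, 17]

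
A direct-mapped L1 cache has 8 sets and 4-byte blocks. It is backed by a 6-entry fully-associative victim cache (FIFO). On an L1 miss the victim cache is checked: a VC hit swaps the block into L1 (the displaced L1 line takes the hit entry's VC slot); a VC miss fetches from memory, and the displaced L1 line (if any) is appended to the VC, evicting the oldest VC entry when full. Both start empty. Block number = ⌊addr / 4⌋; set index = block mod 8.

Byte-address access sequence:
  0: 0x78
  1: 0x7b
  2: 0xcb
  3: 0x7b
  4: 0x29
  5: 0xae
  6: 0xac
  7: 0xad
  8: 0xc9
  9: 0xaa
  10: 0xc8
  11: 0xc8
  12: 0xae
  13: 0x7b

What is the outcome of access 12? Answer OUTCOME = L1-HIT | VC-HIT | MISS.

OUTCOME = L1-HIT

#0 0x78→b30/s6 MISS; vc=[]
#1 0x7b→b30/s6 L1-HIT; vc=[]
#2 0xcb→b50/s2 MISS; vc=[]
#3 0x7b→b30/s6 L1-HIT; vc=[]
#4 0x29→b10/s2 MISS; vc=[50]
#5 0xae→b43/s3 MISS; vc=[50]
#6 0xac→b43/s3 L1-HIT; vc=[50]
#7 0xad→b43/s3 L1-HIT; vc=[50]
#8 0xc9→b50/s2 VC-HIT; vc=[10]
#9 0xaa→b42/s2 MISS; vc=[10,50]
#10 0xc8→b50/s2 VC-HIT; vc=[10,42]
#11 0xc8→b50/s2 L1-HIT; vc=[10,42]
#12 0xae→b43/s3 L1-HIT; vc=[10,42]
#13 0x7b→b30/s6 L1-HIT; vc=[10,42]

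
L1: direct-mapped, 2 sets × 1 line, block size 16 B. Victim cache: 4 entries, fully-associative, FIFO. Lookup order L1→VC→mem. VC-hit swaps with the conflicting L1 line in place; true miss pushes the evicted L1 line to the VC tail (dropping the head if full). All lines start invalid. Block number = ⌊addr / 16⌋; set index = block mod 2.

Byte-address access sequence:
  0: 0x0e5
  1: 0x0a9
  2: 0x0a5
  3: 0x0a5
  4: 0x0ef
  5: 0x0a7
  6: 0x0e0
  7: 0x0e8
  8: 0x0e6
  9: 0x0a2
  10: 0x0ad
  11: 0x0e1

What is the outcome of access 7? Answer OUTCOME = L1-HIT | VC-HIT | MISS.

OUTCOME = L1-HIT

  [0] addr=0xe5 blk=14 s=0: MISS | VC []
  [1] addr=0xa9 blk=10 s=0: MISS | VC [14]
  [2] addr=0xa5 blk=10 s=0: L1-HIT | VC [14]
  [3] addr=0xa5 blk=10 s=0: L1-HIT | VC [14]
  [4] addr=0xef blk=14 s=0: VC-HIT | VC [10]
  [5] addr=0xa7 blk=10 s=0: VC-HIT | VC [14]
  [6] addr=0xe0 blk=14 s=0: VC-HIT | VC [10]
  [7] addr=0xe8 blk=14 s=0: L1-HIT | VC [10]
  [8] addr=0xe6 blk=14 s=0: L1-HIT | VC [10]
  [9] addr=0xa2 blk=10 s=0: VC-HIT | VC [14]
  [10] addr=0xad blk=10 s=0: L1-HIT | VC [14]
  [11] addr=0xe1 blk=14 s=0: VC-HIT | VC [10]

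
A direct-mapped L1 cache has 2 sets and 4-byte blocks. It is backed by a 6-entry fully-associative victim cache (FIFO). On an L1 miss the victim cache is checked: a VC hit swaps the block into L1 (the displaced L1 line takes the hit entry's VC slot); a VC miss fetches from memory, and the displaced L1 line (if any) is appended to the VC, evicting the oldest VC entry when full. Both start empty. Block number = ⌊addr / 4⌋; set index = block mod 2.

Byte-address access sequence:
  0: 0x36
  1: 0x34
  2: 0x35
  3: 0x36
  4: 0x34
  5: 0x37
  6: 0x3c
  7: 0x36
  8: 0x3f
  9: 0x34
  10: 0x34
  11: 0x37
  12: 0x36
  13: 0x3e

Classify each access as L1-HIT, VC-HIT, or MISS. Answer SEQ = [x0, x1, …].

SEQ = [MISS, L1-HIT, L1-HIT, L1-HIT, L1-HIT, L1-HIT, MISS, VC-HIT, VC-HIT, VC-HIT, L1-HIT, L1-HIT, L1-HIT, VC-HIT]

  [0] addr=0x36 blk=13 s=1: MISS | VC []
  [1] addr=0x34 blk=13 s=1: L1-HIT | VC []
  [2] addr=0x35 blk=13 s=1: L1-HIT | VC []
  [3] addr=0x36 blk=13 s=1: L1-HIT | VC []
  [4] addr=0x34 blk=13 s=1: L1-HIT | VC []
  [5] addr=0x37 blk=13 s=1: L1-HIT | VC []
  [6] addr=0x3c blk=15 s=1: MISS | VC [13]
  [7] addr=0x36 blk=13 s=1: VC-HIT | VC [15]
  [8] addr=0x3f blk=15 s=1: VC-HIT | VC [13]
  [9] addr=0x34 blk=13 s=1: VC-HIT | VC [15]
  [10] addr=0x34 blk=13 s=1: L1-HIT | VC [15]
  [11] addr=0x37 blk=13 s=1: L1-HIT | VC [15]
  [12] addr=0x36 blk=13 s=1: L1-HIT | VC [15]
  [13] addr=0x3e blk=15 s=1: VC-HIT | VC [13]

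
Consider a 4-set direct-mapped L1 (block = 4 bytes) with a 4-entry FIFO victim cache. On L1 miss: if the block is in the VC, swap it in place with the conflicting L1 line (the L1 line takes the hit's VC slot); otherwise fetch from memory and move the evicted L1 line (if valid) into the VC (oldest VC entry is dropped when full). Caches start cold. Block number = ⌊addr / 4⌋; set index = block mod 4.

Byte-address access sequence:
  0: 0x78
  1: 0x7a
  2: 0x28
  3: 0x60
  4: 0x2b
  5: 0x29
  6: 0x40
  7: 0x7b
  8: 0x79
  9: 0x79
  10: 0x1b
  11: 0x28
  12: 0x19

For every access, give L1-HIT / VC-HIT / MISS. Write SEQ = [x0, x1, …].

SEQ = [MISS, L1-HIT, MISS, MISS, L1-HIT, L1-HIT, MISS, VC-HIT, L1-HIT, L1-HIT, MISS, VC-HIT, VC-HIT]

#0 0x78→b30/s2 MISS; vc=[]
#1 0x7a→b30/s2 L1-HIT; vc=[]
#2 0x28→b10/s2 MISS; vc=[30]
#3 0x60→b24/s0 MISS; vc=[30]
#4 0x2b→b10/s2 L1-HIT; vc=[30]
#5 0x29→b10/s2 L1-HIT; vc=[30]
#6 0x40→b16/s0 MISS; vc=[30,24]
#7 0x7b→b30/s2 VC-HIT; vc=[10,24]
#8 0x79→b30/s2 L1-HIT; vc=[10,24]
#9 0x79→b30/s2 L1-HIT; vc=[10,24]
#10 0x1b→b6/s2 MISS; vc=[10,24,30]
#11 0x28→b10/s2 VC-HIT; vc=[6,24,30]
#12 0x19→b6/s2 VC-HIT; vc=[10,24,30]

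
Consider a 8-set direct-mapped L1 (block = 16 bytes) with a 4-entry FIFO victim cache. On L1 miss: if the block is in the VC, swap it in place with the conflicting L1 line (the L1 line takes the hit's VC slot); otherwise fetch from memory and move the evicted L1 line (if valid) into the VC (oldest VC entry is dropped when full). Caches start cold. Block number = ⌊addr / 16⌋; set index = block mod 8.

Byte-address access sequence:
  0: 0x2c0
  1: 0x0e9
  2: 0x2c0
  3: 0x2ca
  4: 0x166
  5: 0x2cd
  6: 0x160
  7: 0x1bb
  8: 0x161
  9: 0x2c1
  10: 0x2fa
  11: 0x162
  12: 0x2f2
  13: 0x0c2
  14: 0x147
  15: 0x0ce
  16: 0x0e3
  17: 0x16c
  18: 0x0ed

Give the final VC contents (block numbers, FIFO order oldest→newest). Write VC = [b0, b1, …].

  [0] addr=0x2c0 blk=44 s=4: MISS | VC []
  [1] addr=0xe9 blk=14 s=6: MISS | VC []
  [2] addr=0x2c0 blk=44 s=4: L1-HIT | VC []
  [3] addr=0x2ca blk=44 s=4: L1-HIT | VC []
  [4] addr=0x166 blk=22 s=6: MISS | VC [14]
  [5] addr=0x2cd blk=44 s=4: L1-HIT | VC [14]
  [6] addr=0x160 blk=22 s=6: L1-HIT | VC [14]
  [7] addr=0x1bb blk=27 s=3: MISS | VC [14]
  [8] addr=0x161 blk=22 s=6: L1-HIT | VC [14]
  [9] addr=0x2c1 blk=44 s=4: L1-HIT | VC [14]
  [10] addr=0x2fa blk=47 s=7: MISS | VC [14]
  [11] addr=0x162 blk=22 s=6: L1-HIT | VC [14]
  [12] addr=0x2f2 blk=47 s=7: L1-HIT | VC [14]
  [13] addr=0xc2 blk=12 s=4: MISS | VC [14, 44]
  [14] addr=0x147 blk=20 s=4: MISS | VC [14, 44, 12]
  [15] addr=0xce blk=12 s=4: VC-HIT | VC [14, 44, 20]
  [16] addr=0xe3 blk=14 s=6: VC-HIT | VC [22, 44, 20]
  [17] addr=0x16c blk=22 s=6: VC-HIT | VC [14, 44, 20]
  [18] addr=0xed blk=14 s=6: VC-HIT | VC [22, 44, 20]

VC = [22, 44, 20]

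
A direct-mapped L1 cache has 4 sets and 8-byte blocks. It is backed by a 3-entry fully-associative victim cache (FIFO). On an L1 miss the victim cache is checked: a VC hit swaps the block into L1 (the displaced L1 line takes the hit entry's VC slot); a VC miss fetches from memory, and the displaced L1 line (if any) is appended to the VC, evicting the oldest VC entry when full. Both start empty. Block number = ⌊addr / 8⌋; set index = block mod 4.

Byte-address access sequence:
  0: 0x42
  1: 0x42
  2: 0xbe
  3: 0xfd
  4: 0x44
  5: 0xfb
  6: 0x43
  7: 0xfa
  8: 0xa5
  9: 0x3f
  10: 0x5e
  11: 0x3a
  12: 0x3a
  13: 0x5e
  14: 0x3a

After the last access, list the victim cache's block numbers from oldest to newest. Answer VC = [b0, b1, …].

VC = [8, 31, 11]

0: 0x42 (blk 8, set 0) → MISS  vc=[]
1: 0x42 (blk 8, set 0) → L1-HIT  vc=[]
2: 0xbe (blk 23, set 3) → MISS  vc=[]
3: 0xfd (blk 31, set 3) → MISS  vc=[23]
4: 0x44 (blk 8, set 0) → L1-HIT  vc=[23]
5: 0xfb (blk 31, set 3) → L1-HIT  vc=[23]
6: 0x43 (blk 8, set 0) → L1-HIT  vc=[23]
7: 0xfa (blk 31, set 3) → L1-HIT  vc=[23]
8: 0xa5 (blk 20, set 0) → MISS  vc=[23, 8]
9: 0x3f (blk 7, set 3) → MISS  vc=[23, 8, 31]
10: 0x5e (blk 11, set 3) → MISS  vc=[8, 31, 7]
11: 0x3a (blk 7, set 3) → VC-HIT  vc=[8, 31, 11]
12: 0x3a (blk 7, set 3) → L1-HIT  vc=[8, 31, 11]
13: 0x5e (blk 11, set 3) → VC-HIT  vc=[8, 31, 7]
14: 0x3a (blk 7, set 3) → VC-HIT  vc=[8, 31, 11]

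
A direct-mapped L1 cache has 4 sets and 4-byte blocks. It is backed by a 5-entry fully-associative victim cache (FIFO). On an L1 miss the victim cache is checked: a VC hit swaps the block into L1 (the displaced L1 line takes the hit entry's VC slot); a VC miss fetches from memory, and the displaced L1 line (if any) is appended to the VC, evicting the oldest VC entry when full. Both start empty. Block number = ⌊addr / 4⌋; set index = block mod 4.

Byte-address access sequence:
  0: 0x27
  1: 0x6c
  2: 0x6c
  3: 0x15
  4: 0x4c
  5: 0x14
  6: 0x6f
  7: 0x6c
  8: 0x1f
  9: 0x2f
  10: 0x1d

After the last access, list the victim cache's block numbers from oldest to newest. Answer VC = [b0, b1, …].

VC = [9, 19, 27, 11]

#0 0x27→b9/s1 MISS; vc=[]
#1 0x6c→b27/s3 MISS; vc=[]
#2 0x6c→b27/s3 L1-HIT; vc=[]
#3 0x15→b5/s1 MISS; vc=[9]
#4 0x4c→b19/s3 MISS; vc=[9,27]
#5 0x14→b5/s1 L1-HIT; vc=[9,27]
#6 0x6f→b27/s3 VC-HIT; vc=[9,19]
#7 0x6c→b27/s3 L1-HIT; vc=[9,19]
#8 0x1f→b7/s3 MISS; vc=[9,19,27]
#9 0x2f→b11/s3 MISS; vc=[9,19,27,7]
#10 0x1d→b7/s3 VC-HIT; vc=[9,19,27,11]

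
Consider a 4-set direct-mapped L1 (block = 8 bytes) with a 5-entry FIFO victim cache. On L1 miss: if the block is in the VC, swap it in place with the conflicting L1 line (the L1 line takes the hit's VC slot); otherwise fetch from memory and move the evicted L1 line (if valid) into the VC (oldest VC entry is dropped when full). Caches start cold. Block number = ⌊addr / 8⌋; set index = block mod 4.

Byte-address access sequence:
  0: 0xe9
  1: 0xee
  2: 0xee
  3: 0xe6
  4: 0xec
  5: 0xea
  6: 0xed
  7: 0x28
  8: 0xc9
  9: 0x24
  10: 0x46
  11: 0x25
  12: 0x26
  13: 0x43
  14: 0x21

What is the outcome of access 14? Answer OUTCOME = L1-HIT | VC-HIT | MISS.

0: 0xe9 (blk 29, set 1) → MISS  vc=[]
1: 0xee (blk 29, set 1) → L1-HIT  vc=[]
2: 0xee (blk 29, set 1) → L1-HIT  vc=[]
3: 0xe6 (blk 28, set 0) → MISS  vc=[]
4: 0xec (blk 29, set 1) → L1-HIT  vc=[]
5: 0xea (blk 29, set 1) → L1-HIT  vc=[]
6: 0xed (blk 29, set 1) → L1-HIT  vc=[]
7: 0x28 (blk 5, set 1) → MISS  vc=[29]
8: 0xc9 (blk 25, set 1) → MISS  vc=[29, 5]
9: 0x24 (blk 4, set 0) → MISS  vc=[29, 5, 28]
10: 0x46 (blk 8, set 0) → MISS  vc=[29, 5, 28, 4]
11: 0x25 (blk 4, set 0) → VC-HIT  vc=[29, 5, 28, 8]
12: 0x26 (blk 4, set 0) → L1-HIT  vc=[29, 5, 28, 8]
13: 0x43 (blk 8, set 0) → VC-HIT  vc=[29, 5, 28, 4]
14: 0x21 (blk 4, set 0) → VC-HIT  vc=[29, 5, 28, 8]

OUTCOME = VC-HIT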